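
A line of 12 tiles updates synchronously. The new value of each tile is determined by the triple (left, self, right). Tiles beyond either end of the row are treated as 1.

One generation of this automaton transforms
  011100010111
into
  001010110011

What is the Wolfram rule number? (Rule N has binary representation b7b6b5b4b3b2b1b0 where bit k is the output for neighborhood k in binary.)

position 2: 111 → 1  (bit 7 = 1)
position 3: 110 → 0  (bit 6 = 0)
position 0: 101 → 0  (bit 5 = 0)
position 4: 100 → 1  (bit 4 = 1)
position 1: 011 → 0  (bit 3 = 0)
position 7: 010 → 1  (bit 2 = 1)
position 6: 001 → 1  (bit 1 = 1)
position 5: 000 → 0  (bit 0 = 0)
bits b7..b0 = 10010110 = 150

150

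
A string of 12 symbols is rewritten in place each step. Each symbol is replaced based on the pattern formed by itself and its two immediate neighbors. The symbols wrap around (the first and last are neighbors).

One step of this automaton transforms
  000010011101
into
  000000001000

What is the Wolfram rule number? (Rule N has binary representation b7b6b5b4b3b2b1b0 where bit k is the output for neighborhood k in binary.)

position 8: 111 → 1  (bit 7 = 1)
position 9: 110 → 0  (bit 6 = 0)
position 10: 101 → 0  (bit 5 = 0)
position 0: 100 → 0  (bit 4 = 0)
position 7: 011 → 0  (bit 3 = 0)
position 4: 010 → 0  (bit 2 = 0)
position 3: 001 → 0  (bit 1 = 0)
position 1: 000 → 0  (bit 0 = 0)
bits b7..b0 = 10000000 = 128

128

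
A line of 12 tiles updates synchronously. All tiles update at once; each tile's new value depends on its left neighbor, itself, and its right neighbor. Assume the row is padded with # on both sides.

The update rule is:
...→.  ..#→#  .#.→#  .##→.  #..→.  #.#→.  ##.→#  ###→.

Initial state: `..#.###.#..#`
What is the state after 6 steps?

.##...#.#.#.
..#..##.#.#.
.##.#.#.#.#.
..#.#.#.#.#.
.##.#.#.#.#.  (repeats step 3; period 2)
step 6: ..#.#.#.#.#.

..#.#.#.#.#.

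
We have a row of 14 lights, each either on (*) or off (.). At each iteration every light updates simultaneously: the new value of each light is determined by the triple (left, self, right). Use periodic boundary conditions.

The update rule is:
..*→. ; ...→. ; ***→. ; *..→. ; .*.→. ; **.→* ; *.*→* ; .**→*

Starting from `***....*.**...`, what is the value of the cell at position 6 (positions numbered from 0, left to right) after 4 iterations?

*.*.....***...
.*......*.*...
.........*....
..............
position 6 holds .

.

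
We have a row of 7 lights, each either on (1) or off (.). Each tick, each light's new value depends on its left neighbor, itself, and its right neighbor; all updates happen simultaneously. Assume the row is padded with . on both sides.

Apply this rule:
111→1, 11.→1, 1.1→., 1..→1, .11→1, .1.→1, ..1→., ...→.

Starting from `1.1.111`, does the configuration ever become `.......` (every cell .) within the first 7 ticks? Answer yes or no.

tick 1: 1.1.111  (fixed point — unchanged through tick 7)
tick 7 is 1.1.111, still not uniform .

no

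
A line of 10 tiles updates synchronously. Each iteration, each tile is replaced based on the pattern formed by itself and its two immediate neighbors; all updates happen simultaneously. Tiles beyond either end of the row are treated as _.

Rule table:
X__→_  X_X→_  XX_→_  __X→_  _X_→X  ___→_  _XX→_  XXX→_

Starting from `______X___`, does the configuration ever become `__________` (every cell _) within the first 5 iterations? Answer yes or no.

______X___  (fixed point — unchanged through iteration 5)
iteration 5 is ______X___, still not uniform _

no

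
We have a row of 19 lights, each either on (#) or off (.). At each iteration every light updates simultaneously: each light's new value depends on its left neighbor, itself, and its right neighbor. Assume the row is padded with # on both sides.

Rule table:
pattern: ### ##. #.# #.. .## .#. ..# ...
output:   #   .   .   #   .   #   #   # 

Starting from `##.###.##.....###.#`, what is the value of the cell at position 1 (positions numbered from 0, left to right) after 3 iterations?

#...#....#####.#...
.########.###..####
..######...#.##.###
position 1 holds .

.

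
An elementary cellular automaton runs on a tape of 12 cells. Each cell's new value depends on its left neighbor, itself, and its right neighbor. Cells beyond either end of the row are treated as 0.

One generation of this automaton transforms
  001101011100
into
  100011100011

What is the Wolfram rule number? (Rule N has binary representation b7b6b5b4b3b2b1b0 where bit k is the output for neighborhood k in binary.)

position 8: 111 → 0  (bit 7 = 0)
position 3: 110 → 0  (bit 6 = 0)
position 4: 101 → 1  (bit 5 = 1)
position 10: 100 → 1  (bit 4 = 1)
position 2: 011 → 0  (bit 3 = 0)
position 5: 010 → 1  (bit 2 = 1)
position 1: 001 → 0  (bit 1 = 0)
position 0: 000 → 1  (bit 0 = 1)
bits b7..b0 = 00110101 = 53

53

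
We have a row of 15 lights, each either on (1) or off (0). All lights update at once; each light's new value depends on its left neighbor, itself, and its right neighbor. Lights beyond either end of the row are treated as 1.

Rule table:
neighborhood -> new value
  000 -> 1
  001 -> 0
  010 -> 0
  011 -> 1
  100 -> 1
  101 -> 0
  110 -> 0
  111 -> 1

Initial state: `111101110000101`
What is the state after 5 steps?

011101110010001

111001101110001
110101001101101
100000101001001
011110000100101
011101110010001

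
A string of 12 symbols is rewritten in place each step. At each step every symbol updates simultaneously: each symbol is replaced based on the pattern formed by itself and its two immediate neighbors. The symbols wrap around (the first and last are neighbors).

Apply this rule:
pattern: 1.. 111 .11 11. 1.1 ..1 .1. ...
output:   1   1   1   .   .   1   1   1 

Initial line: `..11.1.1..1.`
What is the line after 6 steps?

step 1: 111..1.11111
step 2: 11.111.11111
step 3: 1..11..11111
step 4: .111.1111111
step 5: .11..111111.
step 6: 11.1111111.1

11.1111111.1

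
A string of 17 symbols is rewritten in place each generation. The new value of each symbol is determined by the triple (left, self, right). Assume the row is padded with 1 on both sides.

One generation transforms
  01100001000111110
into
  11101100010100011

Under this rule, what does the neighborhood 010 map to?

0

At position 7 the neighborhood is 010; the next row has 0 there.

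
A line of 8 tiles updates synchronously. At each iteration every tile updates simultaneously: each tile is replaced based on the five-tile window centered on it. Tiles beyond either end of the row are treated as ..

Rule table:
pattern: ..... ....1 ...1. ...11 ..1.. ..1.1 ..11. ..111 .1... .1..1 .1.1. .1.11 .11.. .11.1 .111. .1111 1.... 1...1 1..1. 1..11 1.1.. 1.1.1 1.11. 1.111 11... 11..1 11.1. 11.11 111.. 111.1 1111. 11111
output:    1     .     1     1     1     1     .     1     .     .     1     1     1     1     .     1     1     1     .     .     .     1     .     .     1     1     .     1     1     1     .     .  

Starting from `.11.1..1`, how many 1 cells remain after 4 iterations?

4

1.1....1
11..1.11
.11.11.1
1.11.1..
count of 1: 4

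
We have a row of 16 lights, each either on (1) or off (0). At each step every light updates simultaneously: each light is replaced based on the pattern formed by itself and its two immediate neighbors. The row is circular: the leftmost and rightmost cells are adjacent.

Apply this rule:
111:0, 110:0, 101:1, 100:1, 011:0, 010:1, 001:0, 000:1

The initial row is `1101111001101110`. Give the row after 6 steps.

1111011101110110

0010000100010001
1011110111011101
0100001000100010
0111101110111011
1000010001000100
1111011101110110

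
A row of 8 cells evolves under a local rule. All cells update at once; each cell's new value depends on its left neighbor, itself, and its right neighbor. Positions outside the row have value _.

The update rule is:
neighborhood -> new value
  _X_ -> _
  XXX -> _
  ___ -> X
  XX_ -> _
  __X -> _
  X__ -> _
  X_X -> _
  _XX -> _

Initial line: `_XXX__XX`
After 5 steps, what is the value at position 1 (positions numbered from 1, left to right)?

_

step 1: ________
step 2: XXXXXXXX
step 3: ________  (repeats step 1; period 2)
step 5: ________
position 1 holds _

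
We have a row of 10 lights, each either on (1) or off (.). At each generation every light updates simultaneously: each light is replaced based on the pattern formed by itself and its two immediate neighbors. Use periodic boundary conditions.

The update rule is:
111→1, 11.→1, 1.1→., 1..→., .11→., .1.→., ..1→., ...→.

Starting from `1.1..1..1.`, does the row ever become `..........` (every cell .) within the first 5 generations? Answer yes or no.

yes

..........
all cells are . at generation 1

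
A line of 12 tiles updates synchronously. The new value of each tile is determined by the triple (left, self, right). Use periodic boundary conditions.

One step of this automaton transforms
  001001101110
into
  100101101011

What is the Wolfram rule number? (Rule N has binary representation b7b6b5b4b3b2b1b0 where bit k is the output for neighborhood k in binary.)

89

position 9: 111 → 0  (bit 7 = 0)
position 6: 110 → 1  (bit 6 = 1)
position 7: 101 → 0  (bit 5 = 0)
position 3: 100 → 1  (bit 4 = 1)
position 5: 011 → 1  (bit 3 = 1)
position 2: 010 → 0  (bit 2 = 0)
position 1: 001 → 0  (bit 1 = 0)
position 0: 000 → 1  (bit 0 = 1)
bits b7..b0 = 01011001 = 89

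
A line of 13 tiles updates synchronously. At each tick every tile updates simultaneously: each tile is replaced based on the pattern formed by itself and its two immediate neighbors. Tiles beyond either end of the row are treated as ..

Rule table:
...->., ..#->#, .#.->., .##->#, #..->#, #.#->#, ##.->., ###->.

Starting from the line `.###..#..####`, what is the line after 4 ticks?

##.###.##.#.#

tick 1: ##..##.###...
tick 2: #.###.##..#..
tick 3: .##..##.##.#.
tick 4: ##.###.##.#.#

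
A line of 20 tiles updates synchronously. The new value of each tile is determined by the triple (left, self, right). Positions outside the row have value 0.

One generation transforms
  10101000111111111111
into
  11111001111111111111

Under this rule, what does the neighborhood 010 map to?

At position 0 the neighborhood is 010; the next row has 1 there.

1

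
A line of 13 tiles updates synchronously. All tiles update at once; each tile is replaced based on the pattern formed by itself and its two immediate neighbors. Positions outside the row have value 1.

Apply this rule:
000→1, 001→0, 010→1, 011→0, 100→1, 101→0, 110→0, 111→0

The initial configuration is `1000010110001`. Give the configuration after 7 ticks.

0111010001100
0000011100010
1111000011010
0000111000010
1110000111010
0001110000010
1100001111010

1100001111010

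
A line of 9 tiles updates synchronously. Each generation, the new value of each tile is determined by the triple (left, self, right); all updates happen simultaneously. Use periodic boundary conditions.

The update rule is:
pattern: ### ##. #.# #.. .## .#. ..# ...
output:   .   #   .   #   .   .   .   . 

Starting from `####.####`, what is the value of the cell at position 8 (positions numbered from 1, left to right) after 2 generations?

...#.....
....#....
position 8 holds .

.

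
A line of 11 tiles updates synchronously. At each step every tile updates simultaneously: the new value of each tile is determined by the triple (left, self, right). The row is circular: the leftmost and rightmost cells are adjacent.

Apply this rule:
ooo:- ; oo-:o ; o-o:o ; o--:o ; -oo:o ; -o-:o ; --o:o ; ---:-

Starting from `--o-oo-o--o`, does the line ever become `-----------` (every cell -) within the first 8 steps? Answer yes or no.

step 1: ooooooooooo
step 2: -----------
all cells are - at step 2

yes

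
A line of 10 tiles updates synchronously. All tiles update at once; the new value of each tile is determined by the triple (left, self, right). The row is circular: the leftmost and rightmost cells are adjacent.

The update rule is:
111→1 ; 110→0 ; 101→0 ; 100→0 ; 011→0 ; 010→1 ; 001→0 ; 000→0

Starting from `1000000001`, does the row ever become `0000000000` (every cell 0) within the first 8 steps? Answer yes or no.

yes

step 1: 0000000000
all cells are 0 at step 1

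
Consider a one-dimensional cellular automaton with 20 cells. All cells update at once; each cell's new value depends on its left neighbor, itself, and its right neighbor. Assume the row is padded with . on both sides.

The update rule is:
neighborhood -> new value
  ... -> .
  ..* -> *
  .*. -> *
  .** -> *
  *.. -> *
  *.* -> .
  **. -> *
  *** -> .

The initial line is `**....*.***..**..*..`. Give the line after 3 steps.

*.*...*.*.**.....***

step 1: ***..**.*.*********.
step 2: *.*****.*.*.......**
step 3: *.*...*.*.**.....***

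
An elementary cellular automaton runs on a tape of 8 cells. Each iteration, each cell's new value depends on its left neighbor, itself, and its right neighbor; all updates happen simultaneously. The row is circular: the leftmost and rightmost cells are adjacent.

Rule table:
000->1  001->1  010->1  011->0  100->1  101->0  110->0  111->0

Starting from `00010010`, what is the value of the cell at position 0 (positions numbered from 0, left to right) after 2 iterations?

11111111
00000000
position 0 holds 0

0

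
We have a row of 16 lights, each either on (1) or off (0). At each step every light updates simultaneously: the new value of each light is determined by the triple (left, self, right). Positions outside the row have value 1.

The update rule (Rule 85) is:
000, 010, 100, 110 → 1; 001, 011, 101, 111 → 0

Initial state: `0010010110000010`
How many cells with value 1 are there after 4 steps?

6

1011010011111010
1001011000001010
1101001111101010
0101100000101010
count of 1: 6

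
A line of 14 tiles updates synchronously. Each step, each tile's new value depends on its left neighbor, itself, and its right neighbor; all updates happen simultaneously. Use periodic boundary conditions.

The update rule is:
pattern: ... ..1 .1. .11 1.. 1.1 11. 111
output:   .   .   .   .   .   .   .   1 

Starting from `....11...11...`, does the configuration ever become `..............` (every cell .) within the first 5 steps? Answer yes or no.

yes

..............
all cells are . at step 1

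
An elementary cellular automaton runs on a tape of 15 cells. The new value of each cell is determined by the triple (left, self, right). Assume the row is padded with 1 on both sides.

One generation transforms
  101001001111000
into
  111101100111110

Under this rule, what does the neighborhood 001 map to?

At position 4 the neighborhood is 001; the next row has 0 there.

0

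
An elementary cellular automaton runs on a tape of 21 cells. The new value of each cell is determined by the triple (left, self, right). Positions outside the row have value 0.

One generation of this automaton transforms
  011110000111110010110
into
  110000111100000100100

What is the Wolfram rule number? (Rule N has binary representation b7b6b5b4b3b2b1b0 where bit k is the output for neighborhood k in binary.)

11

position 2: 111 → 0  (bit 7 = 0)
position 4: 110 → 0  (bit 6 = 0)
position 17: 101 → 0  (bit 5 = 0)
position 5: 100 → 0  (bit 4 = 0)
position 1: 011 → 1  (bit 3 = 1)
position 16: 010 → 0  (bit 2 = 0)
position 0: 001 → 1  (bit 1 = 1)
position 6: 000 → 1  (bit 0 = 1)
bits b7..b0 = 00001011 = 11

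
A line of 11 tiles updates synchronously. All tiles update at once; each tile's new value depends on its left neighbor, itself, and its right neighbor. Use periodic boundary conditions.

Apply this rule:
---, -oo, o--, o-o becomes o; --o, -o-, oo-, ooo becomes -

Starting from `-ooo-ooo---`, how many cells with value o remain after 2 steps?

-o--oo--ooo
o-o-o-o-o--
count of o: 5

5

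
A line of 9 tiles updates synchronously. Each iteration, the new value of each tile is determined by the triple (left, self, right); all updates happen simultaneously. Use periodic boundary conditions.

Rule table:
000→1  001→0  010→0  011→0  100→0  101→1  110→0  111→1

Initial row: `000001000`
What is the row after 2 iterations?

111001001

111100011
111001001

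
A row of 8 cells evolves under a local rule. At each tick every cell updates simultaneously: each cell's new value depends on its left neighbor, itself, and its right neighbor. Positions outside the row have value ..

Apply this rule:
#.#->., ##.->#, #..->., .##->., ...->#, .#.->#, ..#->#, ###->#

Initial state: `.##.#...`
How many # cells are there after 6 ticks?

4

#.#.#.##
#.#.#..#
#.#.#.##  (repeats tick 1; period 2)
tick 6: #.#.#..#
count of #: 4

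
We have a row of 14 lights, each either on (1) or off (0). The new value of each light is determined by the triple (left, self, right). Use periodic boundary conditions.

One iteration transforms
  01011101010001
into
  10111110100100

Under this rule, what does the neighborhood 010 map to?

0

At position 1 the neighborhood is 010; the next row has 0 there.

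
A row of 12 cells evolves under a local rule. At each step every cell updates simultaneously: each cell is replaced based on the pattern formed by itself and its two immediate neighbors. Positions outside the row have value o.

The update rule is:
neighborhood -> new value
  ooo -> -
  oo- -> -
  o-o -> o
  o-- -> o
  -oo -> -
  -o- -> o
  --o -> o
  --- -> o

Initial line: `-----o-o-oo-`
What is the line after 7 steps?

ooooooooo--o

ooooooooo--o
---------oo-
ooooooooo--o  (repeats step 1; period 2)
step 7: ooooooooo--o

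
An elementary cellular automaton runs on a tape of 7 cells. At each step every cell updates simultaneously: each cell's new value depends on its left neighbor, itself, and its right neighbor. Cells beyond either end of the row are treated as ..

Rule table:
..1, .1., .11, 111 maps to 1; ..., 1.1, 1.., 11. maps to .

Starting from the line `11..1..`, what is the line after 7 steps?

1.1....

1..11..
1.11...
1.1....
1.1....  (fixed point — unchanged through step 7)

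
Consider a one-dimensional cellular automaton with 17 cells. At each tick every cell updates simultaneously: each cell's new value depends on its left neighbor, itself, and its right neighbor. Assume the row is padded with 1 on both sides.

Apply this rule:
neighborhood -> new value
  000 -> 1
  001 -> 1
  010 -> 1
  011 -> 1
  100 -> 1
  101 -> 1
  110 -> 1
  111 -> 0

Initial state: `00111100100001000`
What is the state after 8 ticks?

tick 1: 11100111111111111
tick 2: 00111100000000000
tick 3: 11100111111111111  (repeats tick 1; period 2)
tick 8: 00111100000000000

00111100000000000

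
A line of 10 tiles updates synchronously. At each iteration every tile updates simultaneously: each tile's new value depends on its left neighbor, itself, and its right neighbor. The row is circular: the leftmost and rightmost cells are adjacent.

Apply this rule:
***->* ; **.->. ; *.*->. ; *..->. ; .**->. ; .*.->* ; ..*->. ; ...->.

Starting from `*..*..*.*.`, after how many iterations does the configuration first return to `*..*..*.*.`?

1

*..*..*.*.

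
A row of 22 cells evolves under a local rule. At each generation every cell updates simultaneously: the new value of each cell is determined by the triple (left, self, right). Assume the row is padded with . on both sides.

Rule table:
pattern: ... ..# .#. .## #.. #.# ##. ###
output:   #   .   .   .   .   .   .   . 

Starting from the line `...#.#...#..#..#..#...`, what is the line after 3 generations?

##.....#............##
...###...##########...
##.....#............##

##.....#............##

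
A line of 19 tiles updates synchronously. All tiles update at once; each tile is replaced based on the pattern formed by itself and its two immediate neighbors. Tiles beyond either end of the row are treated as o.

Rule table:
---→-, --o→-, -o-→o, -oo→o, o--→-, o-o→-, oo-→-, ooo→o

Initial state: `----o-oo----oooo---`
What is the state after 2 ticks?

----o-o-----ooo----
----o-o-----oo-----

----o-o-----oo-----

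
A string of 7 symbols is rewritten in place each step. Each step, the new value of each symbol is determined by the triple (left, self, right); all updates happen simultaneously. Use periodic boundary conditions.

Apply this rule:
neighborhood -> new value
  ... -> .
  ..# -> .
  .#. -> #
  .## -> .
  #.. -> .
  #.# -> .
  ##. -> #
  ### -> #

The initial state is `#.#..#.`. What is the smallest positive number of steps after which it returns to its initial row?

1

step 1: #.#..#.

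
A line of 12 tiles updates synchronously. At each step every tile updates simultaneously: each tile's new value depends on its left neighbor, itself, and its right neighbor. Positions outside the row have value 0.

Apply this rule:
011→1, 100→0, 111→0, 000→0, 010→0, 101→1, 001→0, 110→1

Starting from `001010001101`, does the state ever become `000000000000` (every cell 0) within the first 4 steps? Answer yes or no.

yes

000100001110
000000001010
000000000100
000000000000
all cells are 0 at step 4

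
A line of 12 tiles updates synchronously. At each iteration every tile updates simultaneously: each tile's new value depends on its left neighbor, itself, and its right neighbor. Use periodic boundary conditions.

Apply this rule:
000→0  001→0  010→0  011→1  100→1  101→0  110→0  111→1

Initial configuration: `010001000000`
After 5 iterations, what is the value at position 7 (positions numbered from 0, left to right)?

0

iteration 1: 001000100000
iteration 2: 000100010000
iteration 3: 000010001000
iteration 4: 000001000100
iteration 5: 000000100010
position 7 holds 0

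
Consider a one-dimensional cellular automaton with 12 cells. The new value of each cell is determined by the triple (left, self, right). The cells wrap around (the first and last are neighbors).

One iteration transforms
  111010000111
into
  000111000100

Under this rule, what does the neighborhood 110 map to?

At position 2 the neighborhood is 110; the next row has 0 there.

0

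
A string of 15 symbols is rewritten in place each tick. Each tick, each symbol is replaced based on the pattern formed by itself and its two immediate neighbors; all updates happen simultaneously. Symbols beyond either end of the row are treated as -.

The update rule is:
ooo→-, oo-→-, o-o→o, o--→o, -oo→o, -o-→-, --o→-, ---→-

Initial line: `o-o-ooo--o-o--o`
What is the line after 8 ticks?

-------o-o-o--o

-o-oo--o--o-o--
--oo-o--o--o-o-
--o-o-o--o--o-o
---o-o-o--o--o-
----o-o-o--o--o
-----o-o-o--o--
------o-o-o--o-
-------o-o-o--o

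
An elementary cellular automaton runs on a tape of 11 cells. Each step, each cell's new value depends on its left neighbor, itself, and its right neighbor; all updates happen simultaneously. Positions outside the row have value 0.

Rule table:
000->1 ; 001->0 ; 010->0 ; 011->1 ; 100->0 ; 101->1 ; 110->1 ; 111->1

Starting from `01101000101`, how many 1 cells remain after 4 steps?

01110010010
01110000000
01110111111
01111111111
count of 1: 10

10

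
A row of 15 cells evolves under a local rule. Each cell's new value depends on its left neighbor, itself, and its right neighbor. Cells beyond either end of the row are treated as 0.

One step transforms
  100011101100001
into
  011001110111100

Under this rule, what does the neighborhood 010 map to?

At position 0 the neighborhood is 010; the next row has 0 there.

0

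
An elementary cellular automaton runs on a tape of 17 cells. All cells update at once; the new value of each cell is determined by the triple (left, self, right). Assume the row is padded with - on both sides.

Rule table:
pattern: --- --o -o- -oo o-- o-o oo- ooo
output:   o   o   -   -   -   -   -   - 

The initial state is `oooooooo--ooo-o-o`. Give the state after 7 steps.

---------o-------
ooooooooo--oooooo
----------o------
oooooooooo--ooooo
-----------o-----
ooooooooooo--oooo
------------o----

------------o----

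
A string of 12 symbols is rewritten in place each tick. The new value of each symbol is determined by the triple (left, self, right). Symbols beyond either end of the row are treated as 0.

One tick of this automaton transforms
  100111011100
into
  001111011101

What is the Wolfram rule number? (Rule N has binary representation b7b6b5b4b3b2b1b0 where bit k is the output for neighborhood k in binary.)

203

position 4: 111 → 1  (bit 7 = 1)
position 5: 110 → 1  (bit 6 = 1)
position 6: 101 → 0  (bit 5 = 0)
position 1: 100 → 0  (bit 4 = 0)
position 3: 011 → 1  (bit 3 = 1)
position 0: 010 → 0  (bit 2 = 0)
position 2: 001 → 1  (bit 1 = 1)
position 11: 000 → 1  (bit 0 = 1)
bits b7..b0 = 11001011 = 203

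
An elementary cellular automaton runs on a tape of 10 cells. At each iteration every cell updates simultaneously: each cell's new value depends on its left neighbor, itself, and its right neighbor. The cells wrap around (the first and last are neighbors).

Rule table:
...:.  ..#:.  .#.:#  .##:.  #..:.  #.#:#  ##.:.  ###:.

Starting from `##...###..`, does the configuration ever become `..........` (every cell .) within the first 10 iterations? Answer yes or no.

..........
all cells are . at iteration 1

yes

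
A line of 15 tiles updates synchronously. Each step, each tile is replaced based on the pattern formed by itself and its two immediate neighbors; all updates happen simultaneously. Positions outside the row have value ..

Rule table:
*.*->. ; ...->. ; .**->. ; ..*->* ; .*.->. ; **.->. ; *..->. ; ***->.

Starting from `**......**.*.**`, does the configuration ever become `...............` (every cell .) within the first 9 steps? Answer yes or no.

.......*.......
......*........
.....*.........
....*..........
...*...........
..*............
.*.............
*..............
...............
all cells are . at step 9

yes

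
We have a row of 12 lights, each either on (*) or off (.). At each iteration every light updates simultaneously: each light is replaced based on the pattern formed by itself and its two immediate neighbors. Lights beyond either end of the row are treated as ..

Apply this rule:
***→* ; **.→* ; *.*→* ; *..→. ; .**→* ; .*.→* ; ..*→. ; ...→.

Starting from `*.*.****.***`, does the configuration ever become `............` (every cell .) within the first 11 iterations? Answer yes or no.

************
************  (fixed point — unchanged through iteration 11)
iteration 11 is ************, still not uniform .

no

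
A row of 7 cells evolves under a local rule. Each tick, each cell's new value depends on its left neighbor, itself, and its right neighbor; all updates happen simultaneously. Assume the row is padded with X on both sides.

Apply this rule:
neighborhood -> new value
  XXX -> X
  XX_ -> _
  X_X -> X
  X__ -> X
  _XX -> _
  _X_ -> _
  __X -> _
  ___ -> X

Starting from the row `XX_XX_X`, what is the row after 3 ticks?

X_X_X__

X_X__X_
_X_X__X
X_X_X__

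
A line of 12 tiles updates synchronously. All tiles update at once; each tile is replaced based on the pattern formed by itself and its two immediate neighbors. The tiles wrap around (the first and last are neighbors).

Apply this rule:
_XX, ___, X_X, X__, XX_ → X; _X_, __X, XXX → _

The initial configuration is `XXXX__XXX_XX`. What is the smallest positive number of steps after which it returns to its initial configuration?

36

step 1: ___XX_X_XXX_
step 2: XX_XXX_XX_XX
step 3: _XXX_XXXXXX_
step 4: _X_XXX____XX
step 5: X_XX_XXXX_XX
step 6: XXXXXX__XXX_
step 7: X____XX_X_XX
step 8: XXXX_XXX_XX_
step 9: X__XXX_XXXXX
step 10: XX_X_XXX____
step 11: XXX_XX_XXXX_
step 12: X_XXXXXX__XX
step 13: XXX____XX_X_
step 14: X_XXXX_XXX_X
step 15: XXX__XXX_XXX
step 16: __XX_X_XXX__
step 17: X_XXX_XX_XXX
step 18: XXX_XXXXXX__
step 19: X_XXX____XX_
step 20: _XX_XXXX_XXX
step 21: XXXXX__XXX_X
step 22: ____XX_X_XXX
step 23: XXX_XXX_XX_X
step 24: __XXX_XXXXXX
step 25: X_X_XXX____X
step 26: XX_XX_XXXX_X
step 27: _XXXXXX__XXX
step 28: XX____XX_X_X
step 29: _XXXX_XXX_XX
step 30: XX__XXX_XXXX
step 31: _XX_X_XXX___
step 32: _XXX_XX_XXXX
step 33: XX_XXXXXX__X
step 34: _XXX____XX_X
step 35: XX_XXXX_XXX_
step 36: XXXX__XXX_XX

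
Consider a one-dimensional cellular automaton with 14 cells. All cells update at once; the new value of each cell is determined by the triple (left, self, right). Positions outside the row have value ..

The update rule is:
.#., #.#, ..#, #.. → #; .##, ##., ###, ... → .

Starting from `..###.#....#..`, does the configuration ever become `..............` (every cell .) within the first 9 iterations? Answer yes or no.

no

iteration 1: .#...###..###.
iteration 2: ###.#...##...#
iteration 3: ...###.#..#.##
iteration 4: ..#...######..
iteration 5: .###.#......#.
iteration 6: #...###....###
iteration 7: ##.#...#..#...
iteration 8: ..###.######..
iteration 9: .#...#......#.
iteration 9 is .#...#......#., still not uniform .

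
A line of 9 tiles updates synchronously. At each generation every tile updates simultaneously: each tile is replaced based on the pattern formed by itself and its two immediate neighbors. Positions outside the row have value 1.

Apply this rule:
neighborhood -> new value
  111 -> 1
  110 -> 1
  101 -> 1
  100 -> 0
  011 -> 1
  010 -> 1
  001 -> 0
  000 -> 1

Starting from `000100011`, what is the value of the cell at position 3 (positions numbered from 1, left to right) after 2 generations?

010101011
111111111
position 3 holds 1

1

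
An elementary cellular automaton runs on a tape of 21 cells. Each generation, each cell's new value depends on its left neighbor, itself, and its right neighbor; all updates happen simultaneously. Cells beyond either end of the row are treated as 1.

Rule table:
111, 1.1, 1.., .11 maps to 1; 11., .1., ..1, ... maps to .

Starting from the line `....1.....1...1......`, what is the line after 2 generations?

.1....1.....1...1....

1....1.....1...1.....
.1....1.....1...1....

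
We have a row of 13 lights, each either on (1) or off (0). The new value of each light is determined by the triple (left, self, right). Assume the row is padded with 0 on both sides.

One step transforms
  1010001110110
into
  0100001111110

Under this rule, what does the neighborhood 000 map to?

At position 4 the neighborhood is 000; the next row has 0 there.

0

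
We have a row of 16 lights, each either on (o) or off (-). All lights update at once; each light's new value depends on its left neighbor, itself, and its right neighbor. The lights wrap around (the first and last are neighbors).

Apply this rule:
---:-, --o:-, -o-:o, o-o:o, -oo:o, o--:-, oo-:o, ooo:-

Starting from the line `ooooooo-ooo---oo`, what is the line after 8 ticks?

------ooo-o---o-
------o-ooo---o-
------ooo-o---o-  (repeats tick 1; period 2)
tick 8: ------o-ooo---o-

------o-ooo---o-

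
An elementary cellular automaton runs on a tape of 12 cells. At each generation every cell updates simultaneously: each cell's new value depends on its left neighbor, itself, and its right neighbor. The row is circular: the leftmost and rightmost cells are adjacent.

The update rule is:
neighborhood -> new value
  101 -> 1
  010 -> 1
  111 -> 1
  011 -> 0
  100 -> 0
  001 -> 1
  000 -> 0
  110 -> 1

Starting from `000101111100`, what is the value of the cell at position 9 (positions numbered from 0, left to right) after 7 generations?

1

001110111100
010111011100
111011101100
011101110101
101110111111
110111011111
111011101111
position 9 holds 1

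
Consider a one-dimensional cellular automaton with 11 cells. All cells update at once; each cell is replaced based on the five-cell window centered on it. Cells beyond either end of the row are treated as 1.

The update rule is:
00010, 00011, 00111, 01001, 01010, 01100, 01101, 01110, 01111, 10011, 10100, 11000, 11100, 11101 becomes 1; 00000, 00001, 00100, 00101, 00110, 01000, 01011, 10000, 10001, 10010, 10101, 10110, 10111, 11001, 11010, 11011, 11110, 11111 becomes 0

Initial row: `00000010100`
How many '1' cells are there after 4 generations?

3

10000101111
11001000100
01000001011
01000010001
count of 1: 3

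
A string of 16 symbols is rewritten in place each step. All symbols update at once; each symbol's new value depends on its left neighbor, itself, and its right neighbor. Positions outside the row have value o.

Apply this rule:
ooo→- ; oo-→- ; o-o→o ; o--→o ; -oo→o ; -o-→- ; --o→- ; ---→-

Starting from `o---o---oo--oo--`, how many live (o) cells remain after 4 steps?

7

step 1: -o---o--o-o-o-o-
step 2: o-o---o--o-o-o-o
step 3: -o-o---o--o-o-oo
step 4: o-o-o---o--o-oo-
count of o: 7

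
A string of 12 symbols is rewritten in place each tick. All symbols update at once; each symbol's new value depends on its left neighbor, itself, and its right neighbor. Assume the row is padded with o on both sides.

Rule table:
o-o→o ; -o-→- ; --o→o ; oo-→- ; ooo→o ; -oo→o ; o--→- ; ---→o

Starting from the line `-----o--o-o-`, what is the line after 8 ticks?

o-o-oooooooo

-oooo--o-o-o
oooo--o-o-oo
ooo--o-o-ooo
oo--o-o-oooo
o--o-o-ooooo
--o-o-oooooo
-o-o-ooooooo
o-o-oooooooo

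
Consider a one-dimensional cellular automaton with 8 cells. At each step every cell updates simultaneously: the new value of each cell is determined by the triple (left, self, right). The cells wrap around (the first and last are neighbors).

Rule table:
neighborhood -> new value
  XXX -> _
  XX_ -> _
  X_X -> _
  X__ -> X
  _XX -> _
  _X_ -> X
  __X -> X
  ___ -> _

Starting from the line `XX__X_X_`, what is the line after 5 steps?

__XXX_X_
_X____XX
_XX__X__
X__XXXX_
XXX_____

XXX_____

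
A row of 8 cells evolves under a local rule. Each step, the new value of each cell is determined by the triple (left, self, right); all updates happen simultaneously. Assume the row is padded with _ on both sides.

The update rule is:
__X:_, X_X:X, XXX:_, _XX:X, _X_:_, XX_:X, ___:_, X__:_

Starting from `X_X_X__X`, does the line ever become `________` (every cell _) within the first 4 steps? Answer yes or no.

_X_X____
__X_____
________
all cells are _ at step 3

yes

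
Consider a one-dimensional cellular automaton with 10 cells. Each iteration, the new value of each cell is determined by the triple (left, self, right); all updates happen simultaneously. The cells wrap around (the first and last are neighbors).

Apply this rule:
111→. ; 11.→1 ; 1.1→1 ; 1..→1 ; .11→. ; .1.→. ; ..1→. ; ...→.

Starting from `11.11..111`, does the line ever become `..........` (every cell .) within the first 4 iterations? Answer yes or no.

no

iteration 1: .11.11....
iteration 2: ..11.11...
iteration 3: ...11.11..
iteration 4: ....11.11.
iteration 4 is ....11.11., still not uniform .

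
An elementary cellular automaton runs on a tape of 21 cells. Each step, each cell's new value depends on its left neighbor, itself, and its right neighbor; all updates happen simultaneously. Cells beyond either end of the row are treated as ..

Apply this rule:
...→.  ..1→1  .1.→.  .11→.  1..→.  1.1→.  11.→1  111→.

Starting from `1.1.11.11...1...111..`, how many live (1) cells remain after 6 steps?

.....1..1..1...1..1..
....1..1..1...1..1...
...1..1..1...1..1....
..1..1..1...1..1.....
.1..1..1...1..1......
1..1..1...1..1.......
count of 1: 5

5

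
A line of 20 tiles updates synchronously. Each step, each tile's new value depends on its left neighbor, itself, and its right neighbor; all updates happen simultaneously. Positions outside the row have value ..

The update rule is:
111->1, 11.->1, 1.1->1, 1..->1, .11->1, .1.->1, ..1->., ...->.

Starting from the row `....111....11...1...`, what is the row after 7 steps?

....1111111111111111

step 1: ....1111...111..11..
step 2: ....11111..1111.111.
step 3: ....111111.111111111
step 4: ....1111111111111111
step 5: ....1111111111111111  (fixed point — unchanged through step 7)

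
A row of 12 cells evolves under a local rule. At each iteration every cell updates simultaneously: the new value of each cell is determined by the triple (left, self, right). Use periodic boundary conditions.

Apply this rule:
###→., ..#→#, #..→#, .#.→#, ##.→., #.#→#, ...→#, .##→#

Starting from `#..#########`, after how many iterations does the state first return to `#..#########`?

24

.###........
##..########
..###.......
###..#######
...###......
####..######
....###.....
#####..#####
.....###....
######..####
......###...
#######..###
.......###..
########..##
........###.
#########..#
.........###
##########..
#.........##
.##########.
##.........#
..##########
###.........
#..#########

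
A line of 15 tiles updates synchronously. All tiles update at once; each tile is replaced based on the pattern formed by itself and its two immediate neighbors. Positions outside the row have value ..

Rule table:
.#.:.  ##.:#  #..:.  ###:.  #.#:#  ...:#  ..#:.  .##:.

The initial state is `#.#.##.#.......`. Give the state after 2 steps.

.#.#.##..######
..#.#.#.......#

..#.#.#.......#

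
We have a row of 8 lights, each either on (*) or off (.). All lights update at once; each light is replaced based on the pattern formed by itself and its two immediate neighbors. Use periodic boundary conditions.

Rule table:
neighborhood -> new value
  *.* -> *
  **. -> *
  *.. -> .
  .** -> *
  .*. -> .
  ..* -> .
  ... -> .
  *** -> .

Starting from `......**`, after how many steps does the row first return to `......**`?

1

......**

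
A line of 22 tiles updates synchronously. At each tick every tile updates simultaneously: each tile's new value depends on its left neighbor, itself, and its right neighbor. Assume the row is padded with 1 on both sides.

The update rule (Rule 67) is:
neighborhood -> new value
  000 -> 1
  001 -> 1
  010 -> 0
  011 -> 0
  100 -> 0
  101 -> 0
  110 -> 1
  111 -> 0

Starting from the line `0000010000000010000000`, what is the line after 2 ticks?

0111100111111100111111
0000101000000101000000

0000101000000101000000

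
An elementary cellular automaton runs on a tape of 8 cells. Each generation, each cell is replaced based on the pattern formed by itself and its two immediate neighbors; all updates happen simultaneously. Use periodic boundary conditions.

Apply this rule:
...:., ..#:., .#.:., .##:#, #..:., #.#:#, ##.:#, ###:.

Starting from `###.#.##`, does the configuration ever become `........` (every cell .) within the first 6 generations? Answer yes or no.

yes

generation 1: ..##.##.
generation 2: ..#####.
generation 3: ..#...#.
generation 4: ........
all cells are . at generation 4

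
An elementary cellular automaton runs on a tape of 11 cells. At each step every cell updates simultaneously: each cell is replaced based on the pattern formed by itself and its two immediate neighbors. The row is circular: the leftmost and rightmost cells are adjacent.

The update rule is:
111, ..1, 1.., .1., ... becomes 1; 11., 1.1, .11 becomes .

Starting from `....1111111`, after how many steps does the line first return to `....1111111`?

5

step 1: 1111.11111.
step 2: .11...111..
step 3: 1..111.1.11
step 4: .11.1..1..1
step 5: ....1111111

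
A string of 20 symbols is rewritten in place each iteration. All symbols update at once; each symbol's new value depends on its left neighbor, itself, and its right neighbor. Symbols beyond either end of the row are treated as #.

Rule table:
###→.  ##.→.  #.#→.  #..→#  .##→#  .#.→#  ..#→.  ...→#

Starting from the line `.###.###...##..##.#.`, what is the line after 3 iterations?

.#...#..##.#.#.#..#.
.###.##.#..#.#.##.#.
.#...#..##.#.#.#..#.

.#...#..##.#.#.#..#.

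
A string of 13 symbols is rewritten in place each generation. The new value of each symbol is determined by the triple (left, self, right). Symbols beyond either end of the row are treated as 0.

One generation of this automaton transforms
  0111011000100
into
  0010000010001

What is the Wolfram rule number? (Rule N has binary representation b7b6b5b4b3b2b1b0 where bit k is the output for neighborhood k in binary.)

129

position 2: 111 → 1  (bit 7 = 1)
position 3: 110 → 0  (bit 6 = 0)
position 4: 101 → 0  (bit 5 = 0)
position 7: 100 → 0  (bit 4 = 0)
position 1: 011 → 0  (bit 3 = 0)
position 10: 010 → 0  (bit 2 = 0)
position 0: 001 → 0  (bit 1 = 0)
position 8: 000 → 1  (bit 0 = 1)
bits b7..b0 = 10000001 = 129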